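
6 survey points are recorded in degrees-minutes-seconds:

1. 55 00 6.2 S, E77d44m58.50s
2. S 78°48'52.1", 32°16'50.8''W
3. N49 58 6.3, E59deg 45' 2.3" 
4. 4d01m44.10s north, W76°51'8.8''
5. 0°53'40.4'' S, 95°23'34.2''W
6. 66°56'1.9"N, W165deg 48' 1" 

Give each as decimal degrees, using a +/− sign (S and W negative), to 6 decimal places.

Point 1:
  φ: 55 + 0/60 + 6.2/3600 = 55.0017222
  S ⇒ negate
  Lon: 77° + 44/60 + 58.5/3600 = 77 + 0.733333 + 0.016250 = 77.7495833
  E → positive
Point 2:
  φ: 78 + 48/60 + 52.1/3600 = 78.8144722
  S → negative
  Lon: 32° + 16/60 + 50.8/3600 = 32 + 0.266667 + 0.014111 = 32.2807778
  W → negative
Point 3:
  Lat: 49 + 58/60 + 6.3/3600 = 49.9684167
  N ⇒ keep positive
  λ: 59 + 45/60 + 2.3/3600 = 59.7506389
  E → positive
Point 4:
  Latitude: 4° + 1/60 + 44.1/3600 = 4 + 0.016667 + 0.012250 = 4.0289167
  N ⇒ keep positive
  Lon: 51′ + 8.8″ = 51.14667′; 76 + 51.14667/60 = 76.8524444
  hemisphere W, so the sign is −
Point 5:
  φ: 0 + 53/60 + 40.4/3600 = 0.8945556
  S ⇒ negate
  Longitude: 95 + 23/60 + 34.2/3600 = 95.3928333
  hemisphere W, so the sign is −
Point 6:
  Lat: 66° + 56/60 + 1.9/3600 = 66 + 0.933333 + 0.000528 = 66.9338611
  N ⇒ keep positive
  λ: 48′ + 1″ = 48.01667′; 165 + 48.01667/60 = 165.8002778
  hemisphere W, so the sign is −

1. -55.001722, 77.749583
2. -78.814472, -32.280778
3. 49.968417, 59.750639
4. 4.028917, -76.852444
5. -0.894556, -95.392833
6. 66.933861, -165.800278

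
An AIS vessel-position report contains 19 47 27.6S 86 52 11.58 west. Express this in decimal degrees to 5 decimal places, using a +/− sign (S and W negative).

Lat: 47′ + 27.6″ = 47.46000′; 19 + 47.46000/60 = 19.791000
S ⇒ negate
Longitude: 52′ + 11.58″ = 52.19300′; 86 + 52.19300/60 = 86.869883
hemisphere W, so the sign is −

-19.79100, -86.86988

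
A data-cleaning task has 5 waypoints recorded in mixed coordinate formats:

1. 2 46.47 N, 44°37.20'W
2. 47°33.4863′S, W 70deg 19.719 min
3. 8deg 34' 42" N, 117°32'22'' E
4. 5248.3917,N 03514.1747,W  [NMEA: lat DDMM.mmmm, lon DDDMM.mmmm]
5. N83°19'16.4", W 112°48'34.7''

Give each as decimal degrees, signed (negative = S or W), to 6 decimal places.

Point 1:
  Lat: 46.47′ = 0.774500°; total 2.7745000
  N → positive
  λ: 37.2′ = 0.620000°; total 44.6200000
  hemisphere W, so the sign is −
Point 2:
  Latitude: 47 + 33.4863/60 = 47.5581050
  S → negative
  Longitude: 19.719′ = 0.328650°; total 70.3286500
  hemisphere W, so the sign is −
Point 3:
  Latitude: 34′ + 42″ = 34.70000′; 8 + 34.70000/60 = 8.5783333
  N → positive
  λ: 32′ + 22″ = 32.36667′; 117 + 32.36667/60 = 117.5394444
  E ⇒ keep positive
Point 4:
  Latitude: degrees = first 2 digits = 52, minutes = 48.3917; 52 + 48.3917/60 = 52.8065283
  N → positive
  Lon: split at 3 digits → 035° and 14.1747′; 35 + 14.1747/60 = 35.2362450
  hemisphere W, so the sign is −
Point 5:
  φ: 83 + 19/60 + 16.4/3600 = 83.3212222
  N → positive
  Lon: 112° + 48/60 + 34.7/3600 = 112 + 0.800000 + 0.009639 = 112.8096389
  hemisphere W, so the sign is −

1. 2.774500, -44.620000
2. -47.558105, -70.328650
3. 8.578333, 117.539444
4. 52.806528, -35.236245
5. 83.321222, -112.809639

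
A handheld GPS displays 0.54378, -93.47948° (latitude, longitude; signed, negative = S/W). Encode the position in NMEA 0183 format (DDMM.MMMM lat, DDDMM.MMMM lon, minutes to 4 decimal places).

φ: minutes = (0.543780 − 0) × 60 = 32.626800
Longitude is negative → W; |value| = 93.479480
λ: minutes = (93.479480 − 93) × 60 = 28.768800

0032.6268,N / 09328.7688,W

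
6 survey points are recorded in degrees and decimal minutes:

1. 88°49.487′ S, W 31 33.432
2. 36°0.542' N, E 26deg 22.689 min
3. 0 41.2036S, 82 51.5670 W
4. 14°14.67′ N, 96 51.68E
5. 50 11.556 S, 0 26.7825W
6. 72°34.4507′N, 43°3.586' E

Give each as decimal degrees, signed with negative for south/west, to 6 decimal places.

Point 1:
  φ: 88 + 49.487/60 = 88.8247833
  S → negative
  λ: 31 + 33.432/60 = 31.5572000
  W → negative
Point 2:
  φ: 36 + 0.542/60 = 36.0090333
  N → positive
  λ: 26 + 22.689/60 = 26.3781500
  E ⇒ keep positive
Point 3:
  Lat: 41.2036′ = 0.686727°; total 0.6867267
  hemisphere S, so the sign is −
  Lon: 82 + 51.567/60 = 82.8594500
  hemisphere W, so the sign is −
Point 4:
  φ: 14 + 14.67/60 = 14.2445000
  N ⇒ keep positive
  Longitude: 51.68′ = 0.861333°; total 96.8613333
  E → positive
Point 5:
  Lat: 50 + 11.556/60 = 50.1926000
  S ⇒ negate
  λ: 0 + 26.7825/60 = 0.4463750
  W ⇒ negate
Point 6:
  Lat: 72 + 34.4507/60 = 72.5741783
  N ⇒ keep positive
  Longitude: 43 + 3.586/60 = 43.0597667
  E → positive

1. -88.824783, -31.557200
2. 36.009033, 26.378150
3. -0.686727, -82.859450
4. 14.244500, 96.861333
5. -50.192600, -0.446375
6. 72.574178, 43.059767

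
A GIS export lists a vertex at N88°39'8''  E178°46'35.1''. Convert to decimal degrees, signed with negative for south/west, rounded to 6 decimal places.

88.652222, 178.776417

Latitude: 88 + 39/60 + 8/3600 = 88.6522222
N → positive
Lon: 46′ + 35.1″ = 46.58500′; 178 + 46.58500/60 = 178.7764167
E → positive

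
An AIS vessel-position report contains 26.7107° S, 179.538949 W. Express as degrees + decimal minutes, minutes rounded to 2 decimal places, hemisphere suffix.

φ: fractional part 0.710700 → 42.6420 minutes
Longitude: fractional part 0.538949 → 32.3369 minutes

26° 42.64′ S, 179° 32.34′ W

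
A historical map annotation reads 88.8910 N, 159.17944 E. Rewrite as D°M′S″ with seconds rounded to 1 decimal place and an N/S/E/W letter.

88°53′27.6″ N, 159°10′46.0″ E

φ: whole degrees 88; 53.46000′ → 53′ and 27.600″
λ: 0.179440 × 60 = 10.76640′ → 10′, remainder × 60 = 45.984″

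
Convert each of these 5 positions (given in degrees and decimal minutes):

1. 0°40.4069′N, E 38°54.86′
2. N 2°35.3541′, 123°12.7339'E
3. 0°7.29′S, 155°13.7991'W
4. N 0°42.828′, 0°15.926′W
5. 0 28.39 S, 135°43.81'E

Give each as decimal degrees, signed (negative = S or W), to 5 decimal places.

1. 0.67345, 38.91433
2. 2.58924, 123.21223
3. -0.12150, -155.22999
4. 0.71380, -0.26543
5. -0.47317, 135.73017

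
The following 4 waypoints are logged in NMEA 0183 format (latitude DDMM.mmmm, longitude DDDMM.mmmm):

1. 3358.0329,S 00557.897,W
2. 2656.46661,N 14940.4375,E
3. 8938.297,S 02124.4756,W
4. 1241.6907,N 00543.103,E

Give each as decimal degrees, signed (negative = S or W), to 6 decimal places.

1. -33.967215, -5.964950
2. 26.941110, 149.673958
3. -89.638283, -21.407927
4. 12.694845, 5.718383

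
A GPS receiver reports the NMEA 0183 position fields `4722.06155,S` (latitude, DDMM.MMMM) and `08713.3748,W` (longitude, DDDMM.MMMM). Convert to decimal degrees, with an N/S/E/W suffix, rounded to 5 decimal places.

47.36769° S, 87.22291° W

Latitude: degrees = first 2 digits = 47, minutes = 22.06155; 47 + 22.06155/60 = 47.367693
λ: degrees = first 3 digits = 87, minutes = 13.3748; 87 + 13.3748/60 = 87.222913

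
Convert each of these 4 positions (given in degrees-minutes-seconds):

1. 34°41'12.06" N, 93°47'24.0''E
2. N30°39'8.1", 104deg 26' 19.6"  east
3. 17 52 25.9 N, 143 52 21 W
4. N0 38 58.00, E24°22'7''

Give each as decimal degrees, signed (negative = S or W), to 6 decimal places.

1. 34.686683, 93.790000
2. 30.652250, 104.438778
3. 17.873861, -143.872500
4. 0.649444, 24.368611

Point 1:
  Lat: 34° + 41/60 + 12.06/3600 = 34 + 0.683333 + 0.003350 = 34.6866833
  N → positive
  Longitude: 93° + 47/60 + 24/3600 = 93 + 0.783333 + 0.006667 = 93.7900000
  E ⇒ keep positive
Point 2:
  Lat: 30 + 39/60 + 8.1/3600 = 30.6522500
  N → positive
  λ: 104 + 26/60 + 19.6/3600 = 104.4387778
  E ⇒ keep positive
Point 3:
  φ: 17° + 52/60 + 25.9/3600 = 17 + 0.866667 + 0.007194 = 17.8738611
  N ⇒ keep positive
  Lon: 143 + 52/60 + 21/3600 = 143.8725000
  W ⇒ negate
Point 4:
  Lat: 38′ + 58″ = 38.96667′; 0 + 38.96667/60 = 0.6494444
  N → positive
  Longitude: 24 + 22/60 + 7/3600 = 24.3686111
  E → positive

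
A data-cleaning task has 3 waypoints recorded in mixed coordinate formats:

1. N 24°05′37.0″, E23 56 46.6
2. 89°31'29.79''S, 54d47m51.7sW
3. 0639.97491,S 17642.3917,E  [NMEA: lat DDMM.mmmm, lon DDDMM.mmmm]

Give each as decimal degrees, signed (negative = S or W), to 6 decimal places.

1. 24.093611, 23.946278
2. -89.524942, -54.797694
3. -6.666249, 176.706528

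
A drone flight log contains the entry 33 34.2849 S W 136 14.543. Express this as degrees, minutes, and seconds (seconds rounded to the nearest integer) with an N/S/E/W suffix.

33°34′17″ S, 136°14′33″ W

Latitude: fractional minutes 0.28490 × 60 = 17.09″
Lon: 14.54300′ → 14′ and 0.54300 × 60 = 32.58″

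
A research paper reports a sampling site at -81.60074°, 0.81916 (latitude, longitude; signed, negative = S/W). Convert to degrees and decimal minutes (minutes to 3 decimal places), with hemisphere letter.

Latitude is negative → S; |value| = 81.600740
Lat: 81° + 0.600740 × 60 = 81° 36.04440′
Longitude: minutes = (0.819160 − 0) × 60 = 49.14960

81° 36.044′ S, 0° 49.150′ E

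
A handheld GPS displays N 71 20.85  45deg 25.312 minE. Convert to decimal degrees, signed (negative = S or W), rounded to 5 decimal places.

71.34750, 45.42187

φ: 71 + 20.85/60 = 71.347500
N → positive
Lon: 25.312′ = 0.421867°; total 45.421867
E → positive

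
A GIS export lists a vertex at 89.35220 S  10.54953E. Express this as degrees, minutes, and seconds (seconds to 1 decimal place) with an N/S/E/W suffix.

89°21′7.9″ S, 10°32′58.3″ E

Latitude: 0.352200° → 21.13200′; 0.13200 × 60 = 7.920″
Longitude: whole degrees 10; 32.97180′ → 32′ and 58.308″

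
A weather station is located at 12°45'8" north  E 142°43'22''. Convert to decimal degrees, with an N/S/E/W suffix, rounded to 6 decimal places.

12.752222° N, 142.722778° E

Lat: 45′ + 8″ = 45.13333′; 12 + 45.13333/60 = 12.7522222
Longitude: 142 + 43/60 + 22/3600 = 142.7227778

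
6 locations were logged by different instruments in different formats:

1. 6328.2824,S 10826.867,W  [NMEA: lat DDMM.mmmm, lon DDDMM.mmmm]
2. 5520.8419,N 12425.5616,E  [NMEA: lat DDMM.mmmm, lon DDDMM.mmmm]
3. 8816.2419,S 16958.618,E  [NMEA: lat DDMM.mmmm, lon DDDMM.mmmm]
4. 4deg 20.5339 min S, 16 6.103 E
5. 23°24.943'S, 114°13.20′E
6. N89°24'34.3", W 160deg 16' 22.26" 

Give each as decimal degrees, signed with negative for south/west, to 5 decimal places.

Point 1:
  φ: split at 2 digits → 63° and 28.2824′; 63 + 28.2824/60 = 63.471373
  S ⇒ negate
  Longitude: split at 3 digits → 108° and 26.867′; 108 + 26.867/60 = 108.447783
  W → negative
Point 2:
  Latitude: degrees = first 2 digits = 55, minutes = 20.8419; 55 + 20.8419/60 = 55.347365
  N ⇒ keep positive
  λ: degrees = first 3 digits = 124, minutes = 25.5616; 124 + 25.5616/60 = 124.426027
  E ⇒ keep positive
Point 3:
  φ: split at 2 digits → 88° and 16.2419′; 88 + 16.2419/60 = 88.270698
  S → negative
  Longitude: split at 3 digits → 169° and 58.618′; 169 + 58.618/60 = 169.976967
  E ⇒ keep positive
Point 4:
  Latitude: 4 + 20.5339/60 = 4.342232
  S → negative
  Lon: 6.103′ = 0.101717°; total 16.101717
  E ⇒ keep positive
Point 5:
  φ: 23 + 24.943/60 = 23.415717
  hemisphere S, so the sign is −
  Longitude: 114 + 13.2/60 = 114.220000
  E → positive
Point 6:
  φ: 89° + 24/60 + 34.3/3600 = 89 + 0.400000 + 0.009528 = 89.409528
  N → positive
  Longitude: 160 + 16/60 + 22.26/3600 = 160.272850
  W → negative

1. -63.47137, -108.44778
2. 55.34737, 124.42603
3. -88.27070, 169.97697
4. -4.34223, 16.10172
5. -23.41572, 114.22000
6. 89.40953, -160.27285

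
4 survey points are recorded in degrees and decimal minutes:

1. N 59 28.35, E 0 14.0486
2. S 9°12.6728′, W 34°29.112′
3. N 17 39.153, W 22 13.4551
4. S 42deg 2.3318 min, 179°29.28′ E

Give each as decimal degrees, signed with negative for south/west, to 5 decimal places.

Point 1:
  Latitude: 59 + 28.35/60 = 59.472500
  N → positive
  Lon: 14.0486′ = 0.234143°; total 0.234143
  E ⇒ keep positive
Point 2:
  φ: 9 + 12.6728/60 = 9.211213
  S → negative
  Longitude: 34 + 29.112/60 = 34.485200
  W → negative
Point 3:
  Lat: 39.153′ = 0.652550°; total 17.652550
  N ⇒ keep positive
  λ: 22 + 13.4551/60 = 22.224252
  W ⇒ negate
Point 4:
  Lat: 42 + 2.3318/60 = 42.038863
  S → negative
  λ: 179 + 29.28/60 = 179.488000
  E → positive

1. 59.47250, 0.23414
2. -9.21121, -34.48520
3. 17.65255, -22.22425
4. -42.03886, 179.48800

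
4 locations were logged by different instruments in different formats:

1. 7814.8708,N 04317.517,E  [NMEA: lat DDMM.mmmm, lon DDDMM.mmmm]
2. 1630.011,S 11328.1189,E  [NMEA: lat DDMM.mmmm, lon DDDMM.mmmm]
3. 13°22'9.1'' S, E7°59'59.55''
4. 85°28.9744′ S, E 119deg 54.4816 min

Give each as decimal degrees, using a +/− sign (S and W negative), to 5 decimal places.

Point 1:
  Latitude: degrees = first 2 digits = 78, minutes = 14.8708; 78 + 14.8708/60 = 78.247847
  N ⇒ keep positive
  Longitude: degrees = first 3 digits = 43, minutes = 17.517; 43 + 17.517/60 = 43.291950
  E → positive
Point 2:
  Lat: split at 2 digits → 16° and 30.011′; 16 + 30.011/60 = 16.500183
  hemisphere S, so the sign is −
  Lon: split at 3 digits → 113° and 28.1189′; 113 + 28.1189/60 = 113.468648
  E → positive
Point 3:
  Lat: 13 + 22/60 + 9.1/3600 = 13.369194
  hemisphere S, so the sign is −
  Longitude: 7 + 59/60 + 59.55/3600 = 7.999875
  E → positive
Point 4:
  Latitude: 28.9744′ = 0.482907°; total 85.482907
  S → negative
  Lon: 54.4816′ = 0.908027°; total 119.908027
  E ⇒ keep positive

1. 78.24785, 43.29195
2. -16.50018, 113.46865
3. -13.36919, 7.99988
4. -85.48291, 119.90803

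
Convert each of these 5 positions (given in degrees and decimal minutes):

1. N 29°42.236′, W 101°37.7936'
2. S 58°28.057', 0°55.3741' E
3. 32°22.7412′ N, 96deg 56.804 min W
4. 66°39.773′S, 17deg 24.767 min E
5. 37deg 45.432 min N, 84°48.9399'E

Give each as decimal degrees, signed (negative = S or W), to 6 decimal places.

1. 29.703933, -101.629893
2. -58.467617, 0.922902
3. 32.379020, -96.946733
4. -66.662883, 17.412783
5. 37.757200, 84.815665

Point 1:
  Latitude: 29 + 42.236/60 = 29.7039333
  N → positive
  Lon: 37.7936′ = 0.629893°; total 101.6298933
  hemisphere W, so the sign is −
Point 2:
  Lat: 58 + 28.057/60 = 58.4676167
  S → negative
  λ: 0 + 55.3741/60 = 0.9229017
  E ⇒ keep positive
Point 3:
  Lat: 32 + 22.7412/60 = 32.3790200
  N ⇒ keep positive
  Lon: 96 + 56.804/60 = 96.9467333
  W → negative
Point 4:
  Lat: 39.773′ = 0.662883°; total 66.6628833
  hemisphere S, so the sign is −
  λ: 24.767′ = 0.412783°; total 17.4127833
  E → positive
Point 5:
  φ: 45.432′ = 0.757200°; total 37.7572000
  N → positive
  Lon: 84 + 48.9399/60 = 84.8156650
  E → positive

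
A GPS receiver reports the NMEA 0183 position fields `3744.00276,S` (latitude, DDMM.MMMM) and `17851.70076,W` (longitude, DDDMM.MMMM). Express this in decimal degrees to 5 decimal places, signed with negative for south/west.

Lat: degrees = first 2 digits = 37, minutes = 44.00276; 37 + 44.00276/60 = 37.733379
hemisphere S, so the sign is −
λ: degrees = first 3 digits = 178, minutes = 51.70076; 178 + 51.70076/60 = 178.861679
W ⇒ negate

-37.73338, -178.86168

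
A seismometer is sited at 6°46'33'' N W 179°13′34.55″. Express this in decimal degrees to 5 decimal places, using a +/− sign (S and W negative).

φ: 6° + 46/60 + 33/3600 = 6 + 0.766667 + 0.009167 = 6.775833
N ⇒ keep positive
Lon: 179 + 13/60 + 34.55/3600 = 179.226264
hemisphere W, so the sign is −

6.77583, -179.22626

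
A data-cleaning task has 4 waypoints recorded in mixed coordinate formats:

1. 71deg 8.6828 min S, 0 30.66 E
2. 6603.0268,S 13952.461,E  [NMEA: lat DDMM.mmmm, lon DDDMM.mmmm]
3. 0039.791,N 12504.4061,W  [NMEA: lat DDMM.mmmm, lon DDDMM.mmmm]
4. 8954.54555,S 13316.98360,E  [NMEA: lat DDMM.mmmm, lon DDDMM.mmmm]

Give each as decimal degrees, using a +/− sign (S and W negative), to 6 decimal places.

Point 1:
  φ: 71 + 8.6828/60 = 71.1447133
  S ⇒ negate
  λ: 0 + 30.66/60 = 0.5110000
  E ⇒ keep positive
Point 2:
  Lat: split at 2 digits → 66° and 3.0268′; 66 + 3.0268/60 = 66.0504467
  S ⇒ negate
  Longitude: degrees = first 3 digits = 139, minutes = 52.461; 139 + 52.461/60 = 139.8743500
  E → positive
Point 3:
  φ: split at 2 digits → 00° and 39.791′; 0 + 39.791/60 = 0.6631833
  N → positive
  Longitude: degrees = first 3 digits = 125, minutes = 4.4061; 125 + 4.4061/60 = 125.0734350
  W ⇒ negate
Point 4:
  φ: split at 2 digits → 89° and 54.54555′; 89 + 54.54555/60 = 89.9090925
  S → negative
  λ: split at 3 digits → 133° and 16.9836′; 133 + 16.9836/60 = 133.2830600
  E → positive

1. -71.144713, 0.511000
2. -66.050447, 139.874350
3. 0.663183, -125.073435
4. -89.909093, 133.283060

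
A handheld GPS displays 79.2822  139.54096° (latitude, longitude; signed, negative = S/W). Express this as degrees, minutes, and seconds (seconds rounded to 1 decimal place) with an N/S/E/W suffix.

79°16′55.9″ N, 139°32′27.5″ E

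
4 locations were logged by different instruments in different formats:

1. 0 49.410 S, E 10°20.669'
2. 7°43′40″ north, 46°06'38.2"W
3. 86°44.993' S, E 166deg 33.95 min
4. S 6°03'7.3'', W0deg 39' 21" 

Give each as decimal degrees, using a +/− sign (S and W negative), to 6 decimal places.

1. -0.823500, 10.344483
2. 7.727778, -46.110611
3. -86.749883, 166.565833
4. -6.052028, -0.655833

Point 1:
  Latitude: 0 + 49.41/60 = 0.8235000
  S → negative
  Longitude: 20.669′ = 0.344483°; total 10.3444833
  E → positive
Point 2:
  Lat: 7° + 43/60 + 40/3600 = 7 + 0.716667 + 0.011111 = 7.7277778
  N ⇒ keep positive
  λ: 46° + 6/60 + 38.2/3600 = 46 + 0.100000 + 0.010611 = 46.1106111
  hemisphere W, so the sign is −
Point 3:
  Lat: 44.993′ = 0.749883°; total 86.7498833
  S → negative
  λ: 33.95′ = 0.565833°; total 166.5658333
  E ⇒ keep positive
Point 4:
  Latitude: 6 + 3/60 + 7.3/3600 = 6.0520278
  S → negative
  Lon: 0° + 39/60 + 21/3600 = 0 + 0.650000 + 0.005833 = 0.6558333
  W → negative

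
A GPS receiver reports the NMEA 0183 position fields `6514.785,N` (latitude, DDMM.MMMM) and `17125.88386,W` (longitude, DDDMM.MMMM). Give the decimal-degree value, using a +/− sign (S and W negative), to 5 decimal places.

65.24642, -171.43140

Latitude: degrees = first 2 digits = 65, minutes = 14.785; 65 + 14.785/60 = 65.246417
N ⇒ keep positive
Longitude: degrees = first 3 digits = 171, minutes = 25.88386; 171 + 25.88386/60 = 171.431398
hemisphere W, so the sign is −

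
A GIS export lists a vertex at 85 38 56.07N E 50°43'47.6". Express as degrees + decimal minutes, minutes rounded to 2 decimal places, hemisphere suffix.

φ: seconds/60 = 0.93450; minutes = 38 + 0.93450 = 38.9345
Lon: seconds/60 = 0.79333; minutes = 43 + 0.79333 = 43.7933

85° 38.93′ N, 50° 43.79′ E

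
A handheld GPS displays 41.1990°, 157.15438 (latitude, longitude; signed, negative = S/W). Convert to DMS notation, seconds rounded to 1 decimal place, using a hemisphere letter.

41°11′56.4″ N, 157°09′15.8″ E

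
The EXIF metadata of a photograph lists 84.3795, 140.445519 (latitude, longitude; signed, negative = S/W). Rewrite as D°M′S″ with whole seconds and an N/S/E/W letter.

φ: whole degrees 84; 22.77000′ → 22′ and 46.20″
λ: 0.445519° → 26.73114′; 0.73114 × 60 = 43.87″

84°22′46″ N, 140°26′44″ E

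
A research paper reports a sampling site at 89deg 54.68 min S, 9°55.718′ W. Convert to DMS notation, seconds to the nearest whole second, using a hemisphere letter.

φ: fractional minutes 0.68000 × 60 = 40.80″
Lon: 55.71800′ → 55′ and 0.71800 × 60 = 43.08″

89°54′41″ S, 9°55′43″ W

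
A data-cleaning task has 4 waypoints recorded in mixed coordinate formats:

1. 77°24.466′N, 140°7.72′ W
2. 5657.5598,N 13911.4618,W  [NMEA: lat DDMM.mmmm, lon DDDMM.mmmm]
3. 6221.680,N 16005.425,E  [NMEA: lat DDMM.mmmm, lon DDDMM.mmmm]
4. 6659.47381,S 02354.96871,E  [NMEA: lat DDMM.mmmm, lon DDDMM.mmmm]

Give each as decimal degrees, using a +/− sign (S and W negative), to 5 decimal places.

Point 1:
  Latitude: 24.466′ = 0.407767°; total 77.407767
  N ⇒ keep positive
  λ: 140 + 7.72/60 = 140.128667
  W ⇒ negate
Point 2:
  Latitude: degrees = first 2 digits = 56, minutes = 57.5598; 56 + 57.5598/60 = 56.959330
  N ⇒ keep positive
  Longitude: degrees = first 3 digits = 139, minutes = 11.4618; 139 + 11.4618/60 = 139.191030
  W ⇒ negate
Point 3:
  φ: degrees = first 2 digits = 62, minutes = 21.68; 62 + 21.68/60 = 62.361333
  N ⇒ keep positive
  Lon: split at 3 digits → 160° and 5.425′; 160 + 5.425/60 = 160.090417
  E ⇒ keep positive
Point 4:
  Lat: degrees = first 2 digits = 66, minutes = 59.47381; 66 + 59.47381/60 = 66.991230
  S ⇒ negate
  λ: degrees = first 3 digits = 23, minutes = 54.96871; 23 + 54.96871/60 = 23.916145
  E ⇒ keep positive

1. 77.40777, -140.12867
2. 56.95933, -139.19103
3. 62.36133, 160.09042
4. -66.99123, 23.91615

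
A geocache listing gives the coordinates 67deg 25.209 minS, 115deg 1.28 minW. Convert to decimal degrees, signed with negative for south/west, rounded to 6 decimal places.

-67.420150, -115.021333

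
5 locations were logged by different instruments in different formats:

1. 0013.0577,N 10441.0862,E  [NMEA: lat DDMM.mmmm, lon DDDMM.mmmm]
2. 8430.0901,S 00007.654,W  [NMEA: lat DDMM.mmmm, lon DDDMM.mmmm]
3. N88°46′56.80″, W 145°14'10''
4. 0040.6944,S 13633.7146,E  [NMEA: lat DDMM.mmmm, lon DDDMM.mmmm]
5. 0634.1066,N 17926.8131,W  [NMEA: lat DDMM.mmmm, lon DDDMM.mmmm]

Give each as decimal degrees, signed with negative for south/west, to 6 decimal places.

1. 0.217628, 104.684770
2. -84.501502, -0.127567
3. 88.782444, -145.236111
4. -0.678240, 136.561910
5. 6.568443, -179.446885

Point 1:
  φ: split at 2 digits → 00° and 13.0577′; 0 + 13.0577/60 = 0.2176283
  N → positive
  λ: degrees = first 3 digits = 104, minutes = 41.0862; 104 + 41.0862/60 = 104.6847700
  E → positive
Point 2:
  φ: degrees = first 2 digits = 84, minutes = 30.0901; 84 + 30.0901/60 = 84.5015017
  S → negative
  Longitude: degrees = first 3 digits = 0, minutes = 7.654; 0 + 7.654/60 = 0.1275667
  hemisphere W, so the sign is −
Point 3:
  Latitude: 88° + 46/60 + 56.8/3600 = 88 + 0.766667 + 0.015778 = 88.7824444
  N → positive
  λ: 145° + 14/60 + 10/3600 = 145 + 0.233333 + 0.002778 = 145.2361111
  W ⇒ negate
Point 4:
  Latitude: split at 2 digits → 00° and 40.6944′; 0 + 40.6944/60 = 0.6782400
  S → negative
  λ: degrees = first 3 digits = 136, minutes = 33.7146; 136 + 33.7146/60 = 136.5619100
  E → positive
Point 5:
  φ: split at 2 digits → 06° and 34.1066′; 6 + 34.1066/60 = 6.5684433
  N ⇒ keep positive
  λ: split at 3 digits → 179° and 26.8131′; 179 + 26.8131/60 = 179.4468850
  W ⇒ negate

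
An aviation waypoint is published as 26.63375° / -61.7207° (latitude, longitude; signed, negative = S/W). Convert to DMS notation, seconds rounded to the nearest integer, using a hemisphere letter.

Lat: 0.633750° → 38.02500′; 0.02500 × 60 = 1.50″
Longitude is negative → W; |value| = 61.720700
λ: 0.720700° → 43.24200′; 0.24200 × 60 = 14.52″

26°38′2″ N, 61°43′15″ W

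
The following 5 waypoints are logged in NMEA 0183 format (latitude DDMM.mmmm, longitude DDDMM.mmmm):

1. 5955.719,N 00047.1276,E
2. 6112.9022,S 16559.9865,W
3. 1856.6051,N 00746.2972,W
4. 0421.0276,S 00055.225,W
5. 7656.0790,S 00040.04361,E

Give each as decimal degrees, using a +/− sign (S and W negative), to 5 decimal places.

1. 59.92865, 0.78546
2. -61.21504, -165.99978
3. 18.94342, -7.77162
4. -4.35046, -0.92042
5. -76.93465, 0.66739

Point 1:
  Latitude: split at 2 digits → 59° and 55.719′; 59 + 55.719/60 = 59.928650
  N ⇒ keep positive
  Lon: degrees = first 3 digits = 0, minutes = 47.1276; 0 + 47.1276/60 = 0.785460
  E → positive
Point 2:
  φ: degrees = first 2 digits = 61, minutes = 12.9022; 61 + 12.9022/60 = 61.215037
  S ⇒ negate
  Longitude: degrees = first 3 digits = 165, minutes = 59.9865; 165 + 59.9865/60 = 165.999775
  W → negative
Point 3:
  φ: split at 2 digits → 18° and 56.6051′; 18 + 56.6051/60 = 18.943418
  N → positive
  Longitude: degrees = first 3 digits = 7, minutes = 46.2972; 7 + 46.2972/60 = 7.771620
  W ⇒ negate
Point 4:
  Lat: degrees = first 2 digits = 4, minutes = 21.0276; 4 + 21.0276/60 = 4.350460
  hemisphere S, so the sign is −
  Longitude: split at 3 digits → 000° and 55.225′; 0 + 55.225/60 = 0.920417
  W → negative
Point 5:
  φ: degrees = first 2 digits = 76, minutes = 56.079; 76 + 56.079/60 = 76.934650
  hemisphere S, so the sign is −
  Lon: split at 3 digits → 000° and 40.04361′; 0 + 40.04361/60 = 0.667394
  E → positive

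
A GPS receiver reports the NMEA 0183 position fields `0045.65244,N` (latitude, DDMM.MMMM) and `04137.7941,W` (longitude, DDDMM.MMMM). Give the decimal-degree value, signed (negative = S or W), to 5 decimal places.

0.76087, -41.62990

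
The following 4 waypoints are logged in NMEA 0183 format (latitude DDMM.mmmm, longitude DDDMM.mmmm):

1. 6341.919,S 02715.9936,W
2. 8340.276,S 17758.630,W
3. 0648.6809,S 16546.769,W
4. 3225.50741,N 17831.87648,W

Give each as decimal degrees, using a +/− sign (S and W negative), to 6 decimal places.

1. -63.698650, -27.266560
2. -83.671267, -177.977167
3. -6.811348, -165.779483
4. 32.425124, -178.531275

Point 1:
  Latitude: split at 2 digits → 63° and 41.919′; 63 + 41.919/60 = 63.6986500
  S → negative
  Longitude: split at 3 digits → 027° and 15.9936′; 27 + 15.9936/60 = 27.2665600
  W → negative
Point 2:
  φ: split at 2 digits → 83° and 40.276′; 83 + 40.276/60 = 83.6712667
  S ⇒ negate
  λ: degrees = first 3 digits = 177, minutes = 58.63; 177 + 58.63/60 = 177.9771667
  W ⇒ negate
Point 3:
  φ: split at 2 digits → 06° and 48.6809′; 6 + 48.6809/60 = 6.8113483
  hemisphere S, so the sign is −
  λ: degrees = first 3 digits = 165, minutes = 46.769; 165 + 46.769/60 = 165.7794833
  hemisphere W, so the sign is −
Point 4:
  Lat: split at 2 digits → 32° and 25.50741′; 32 + 25.50741/60 = 32.4251235
  N → positive
  Longitude: split at 3 digits → 178° and 31.87648′; 178 + 31.87648/60 = 178.5312747
  W ⇒ negate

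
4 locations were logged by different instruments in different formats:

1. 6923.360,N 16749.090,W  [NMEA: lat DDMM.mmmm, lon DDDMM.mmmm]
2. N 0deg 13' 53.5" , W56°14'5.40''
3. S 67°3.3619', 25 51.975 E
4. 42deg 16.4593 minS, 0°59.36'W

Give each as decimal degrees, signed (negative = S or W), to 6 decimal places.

1. 69.389333, -167.818167
2. 0.231528, -56.234833
3. -67.056032, 25.866250
4. -42.274322, -0.989333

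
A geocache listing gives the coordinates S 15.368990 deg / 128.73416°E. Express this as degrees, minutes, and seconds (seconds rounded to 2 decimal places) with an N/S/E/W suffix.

Latitude: 0.368990 × 60 = 22.13940′ → 22′, remainder × 60 = 8.3640″
λ: whole degrees 128; 44.04960′ → 44′ and 2.9760″

15°22′8.36″ S, 128°44′2.98″ E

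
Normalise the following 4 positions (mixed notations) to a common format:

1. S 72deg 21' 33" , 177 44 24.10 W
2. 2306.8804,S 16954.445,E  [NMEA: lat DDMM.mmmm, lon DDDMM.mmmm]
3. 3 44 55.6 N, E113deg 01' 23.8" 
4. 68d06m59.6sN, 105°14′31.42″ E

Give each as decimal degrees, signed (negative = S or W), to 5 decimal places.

1. -72.35917, -177.74003
2. -23.11467, 169.90742
3. 3.74878, 113.02328
4. 68.11656, 105.24206

Point 1:
  Latitude: 72° + 21/60 + 33/3600 = 72 + 0.350000 + 0.009167 = 72.359167
  S ⇒ negate
  Longitude: 44′ + 24.1″ = 44.40167′; 177 + 44.40167/60 = 177.740028
  W → negative
Point 2:
  Lat: split at 2 digits → 23° and 6.8804′; 23 + 6.8804/60 = 23.114673
  S → negative
  λ: degrees = first 3 digits = 169, minutes = 54.445; 169 + 54.445/60 = 169.907417
  E ⇒ keep positive
Point 3:
  Latitude: 44′ + 55.6″ = 44.92667′; 3 + 44.92667/60 = 3.748778
  N ⇒ keep positive
  Longitude: 113 + 1/60 + 23.8/3600 = 113.023278
  E ⇒ keep positive
Point 4:
  φ: 68 + 6/60 + 59.6/3600 = 68.116556
  N ⇒ keep positive
  Longitude: 14′ + 31.42″ = 14.52367′; 105 + 14.52367/60 = 105.242061
  E → positive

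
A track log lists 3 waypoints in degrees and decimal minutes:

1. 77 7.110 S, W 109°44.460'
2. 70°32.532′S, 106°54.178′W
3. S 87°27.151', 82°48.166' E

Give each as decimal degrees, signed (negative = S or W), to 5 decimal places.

Point 1:
  Lat: 77 + 7.11/60 = 77.118500
  S ⇒ negate
  Longitude: 44.46′ = 0.741000°; total 109.741000
  hemisphere W, so the sign is −
Point 2:
  Lat: 32.532′ = 0.542200°; total 70.542200
  S ⇒ negate
  Longitude: 106 + 54.178/60 = 106.902967
  W → negative
Point 3:
  Latitude: 27.151′ = 0.452517°; total 87.452517
  hemisphere S, so the sign is −
  Lon: 48.166′ = 0.802767°; total 82.802767
  E → positive

1. -77.11850, -109.74100
2. -70.54220, -106.90297
3. -87.45252, 82.80277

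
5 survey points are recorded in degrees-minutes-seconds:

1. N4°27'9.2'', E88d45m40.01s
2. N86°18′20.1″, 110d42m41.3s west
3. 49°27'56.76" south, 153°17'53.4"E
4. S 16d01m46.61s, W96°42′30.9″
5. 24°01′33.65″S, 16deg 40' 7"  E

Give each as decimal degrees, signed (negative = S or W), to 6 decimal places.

Point 1:
  Latitude: 27′ + 9.2″ = 27.15333′; 4 + 27.15333/60 = 4.4525556
  N ⇒ keep positive
  λ: 88 + 45/60 + 40.01/3600 = 88.7611139
  E ⇒ keep positive
Point 2:
  φ: 86 + 18/60 + 20.1/3600 = 86.3055833
  N → positive
  λ: 110 + 42/60 + 41.3/3600 = 110.7114722
  W → negative
Point 3:
  Lat: 27′ + 56.76″ = 27.94600′; 49 + 27.94600/60 = 49.4657667
  S → negative
  Longitude: 153 + 17/60 + 53.4/3600 = 153.2981667
  E → positive
Point 4:
  Latitude: 16° + 1/60 + 46.61/3600 = 16 + 0.016667 + 0.012947 = 16.0296139
  S → negative
  Longitude: 96° + 42/60 + 30.9/3600 = 96 + 0.700000 + 0.008583 = 96.7085833
  hemisphere W, so the sign is −
Point 5:
  Latitude: 24° + 1/60 + 33.65/3600 = 24 + 0.016667 + 0.009347 = 24.0260139
  S ⇒ negate
  λ: 40′ + 7″ = 40.11667′; 16 + 40.11667/60 = 16.6686111
  E ⇒ keep positive

1. 4.452556, 88.761114
2. 86.305583, -110.711472
3. -49.465767, 153.298167
4. -16.029614, -96.708583
5. -24.026014, 16.668611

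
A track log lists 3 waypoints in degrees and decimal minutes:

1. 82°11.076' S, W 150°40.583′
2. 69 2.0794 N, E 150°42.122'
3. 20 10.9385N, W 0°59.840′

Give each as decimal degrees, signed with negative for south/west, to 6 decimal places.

Point 1:
  Latitude: 11.076′ = 0.184600°; total 82.1846000
  hemisphere S, so the sign is −
  λ: 40.583′ = 0.676383°; total 150.6763833
  W ⇒ negate
Point 2:
  Latitude: 69 + 2.0794/60 = 69.0346567
  N → positive
  λ: 42.122′ = 0.702033°; total 150.7020333
  E → positive
Point 3:
  Latitude: 10.9385′ = 0.182308°; total 20.1823083
  N ⇒ keep positive
  Longitude: 59.84′ = 0.997333°; total 0.9973333
  hemisphere W, so the sign is −

1. -82.184600, -150.676383
2. 69.034657, 150.702033
3. 20.182308, -0.997333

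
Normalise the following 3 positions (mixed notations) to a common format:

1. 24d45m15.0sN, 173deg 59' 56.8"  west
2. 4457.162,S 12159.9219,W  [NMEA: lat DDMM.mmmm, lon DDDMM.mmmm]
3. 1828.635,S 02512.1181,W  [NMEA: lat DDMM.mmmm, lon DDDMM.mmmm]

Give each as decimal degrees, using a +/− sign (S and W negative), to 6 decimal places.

1. 24.754167, -173.999111
2. -44.952700, -121.998698
3. -18.477250, -25.201968

Point 1:
  Lat: 45′ + 15″ = 45.25000′; 24 + 45.25000/60 = 24.7541667
  N → positive
  Lon: 173° + 59/60 + 56.8/3600 = 173 + 0.983333 + 0.015778 = 173.9991111
  W ⇒ negate
Point 2:
  φ: split at 2 digits → 44° and 57.162′; 44 + 57.162/60 = 44.9527000
  hemisphere S, so the sign is −
  Longitude: degrees = first 3 digits = 121, minutes = 59.9219; 121 + 59.9219/60 = 121.9986983
  W ⇒ negate
Point 3:
  Lat: split at 2 digits → 18° and 28.635′; 18 + 28.635/60 = 18.4772500
  S → negative
  Lon: degrees = first 3 digits = 25, minutes = 12.1181; 25 + 12.1181/60 = 25.2019683
  W → negative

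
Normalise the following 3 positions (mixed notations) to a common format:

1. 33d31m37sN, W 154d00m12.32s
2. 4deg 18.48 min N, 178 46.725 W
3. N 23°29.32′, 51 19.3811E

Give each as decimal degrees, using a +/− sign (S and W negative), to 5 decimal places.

Point 1:
  φ: 31′ + 37″ = 31.61667′; 33 + 31.61667/60 = 33.526944
  N ⇒ keep positive
  Lon: 154 + 0/60 + 12.32/3600 = 154.003422
  W → negative
Point 2:
  Lat: 4 + 18.48/60 = 4.308000
  N → positive
  Lon: 178 + 46.725/60 = 178.778750
  W ⇒ negate
Point 3:
  φ: 23 + 29.32/60 = 23.488667
  N ⇒ keep positive
  Longitude: 19.3811′ = 0.323018°; total 51.323018
  E → positive

1. 33.52694, -154.00342
2. 4.30800, -178.77875
3. 23.48867, 51.32302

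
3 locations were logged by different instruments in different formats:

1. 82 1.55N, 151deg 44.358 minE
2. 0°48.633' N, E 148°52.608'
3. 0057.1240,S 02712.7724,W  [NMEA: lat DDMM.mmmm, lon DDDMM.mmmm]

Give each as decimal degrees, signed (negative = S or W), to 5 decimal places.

Point 1:
  φ: 82 + 1.55/60 = 82.025833
  N ⇒ keep positive
  Longitude: 44.358′ = 0.739300°; total 151.739300
  E → positive
Point 2:
  φ: 0 + 48.633/60 = 0.810550
  N → positive
  Lon: 52.608′ = 0.876800°; total 148.876800
  E → positive
Point 3:
  φ: degrees = first 2 digits = 0, minutes = 57.124; 0 + 57.124/60 = 0.952067
  S → negative
  Longitude: degrees = first 3 digits = 27, minutes = 12.7724; 27 + 12.7724/60 = 27.212873
  hemisphere W, so the sign is −

1. 82.02583, 151.73930
2. 0.81055, 148.87680
3. -0.95207, -27.21287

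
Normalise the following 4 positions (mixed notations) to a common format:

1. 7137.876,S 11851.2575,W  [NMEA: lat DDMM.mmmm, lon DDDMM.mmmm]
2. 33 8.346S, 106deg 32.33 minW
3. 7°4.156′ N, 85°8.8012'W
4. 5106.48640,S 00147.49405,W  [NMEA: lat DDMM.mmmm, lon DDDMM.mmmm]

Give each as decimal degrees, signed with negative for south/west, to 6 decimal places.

1. -71.631267, -118.854292
2. -33.139100, -106.538833
3. 7.069267, -85.146687
4. -51.108107, -1.791568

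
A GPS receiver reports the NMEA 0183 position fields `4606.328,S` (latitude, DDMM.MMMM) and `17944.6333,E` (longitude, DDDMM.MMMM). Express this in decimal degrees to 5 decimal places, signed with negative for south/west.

-46.10547, 179.74389

φ: degrees = first 2 digits = 46, minutes = 6.328; 46 + 6.328/60 = 46.105467
S ⇒ negate
Lon: degrees = first 3 digits = 179, minutes = 44.6333; 179 + 44.6333/60 = 179.743888
E → positive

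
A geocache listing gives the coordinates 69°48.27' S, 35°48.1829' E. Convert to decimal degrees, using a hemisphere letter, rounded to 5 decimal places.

φ: 48.27′ = 0.804500°; total 69.804500
Lon: 35 + 48.1829/60 = 35.803048

69.80450° S, 35.80305° E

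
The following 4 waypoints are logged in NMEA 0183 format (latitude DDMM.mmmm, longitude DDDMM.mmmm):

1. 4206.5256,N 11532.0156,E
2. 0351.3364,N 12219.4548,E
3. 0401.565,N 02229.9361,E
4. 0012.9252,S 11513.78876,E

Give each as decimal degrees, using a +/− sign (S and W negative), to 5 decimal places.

1. 42.10876, 115.53359
2. 3.85561, 122.32425
3. 4.02608, 22.49894
4. -0.21542, 115.22981

Point 1:
  Lat: degrees = first 2 digits = 42, minutes = 6.5256; 42 + 6.5256/60 = 42.108760
  N ⇒ keep positive
  Longitude: split at 3 digits → 115° and 32.0156′; 115 + 32.0156/60 = 115.533593
  E ⇒ keep positive
Point 2:
  Lat: degrees = first 2 digits = 3, minutes = 51.3364; 3 + 51.3364/60 = 3.855607
  N ⇒ keep positive
  Lon: split at 3 digits → 122° and 19.4548′; 122 + 19.4548/60 = 122.324247
  E → positive
Point 3:
  Latitude: degrees = first 2 digits = 4, minutes = 1.565; 4 + 1.565/60 = 4.026083
  N ⇒ keep positive
  Longitude: split at 3 digits → 022° and 29.9361′; 22 + 29.9361/60 = 22.498935
  E → positive
Point 4:
  Latitude: degrees = first 2 digits = 0, minutes = 12.9252; 0 + 12.9252/60 = 0.215420
  S → negative
  Lon: split at 3 digits → 115° and 13.78876′; 115 + 13.78876/60 = 115.229813
  E ⇒ keep positive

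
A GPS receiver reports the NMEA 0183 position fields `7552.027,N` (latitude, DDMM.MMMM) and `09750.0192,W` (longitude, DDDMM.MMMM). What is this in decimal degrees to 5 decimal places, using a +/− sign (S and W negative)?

Lat: split at 2 digits → 75° and 52.027′; 75 + 52.027/60 = 75.867117
N → positive
Lon: split at 3 digits → 097° and 50.0192′; 97 + 50.0192/60 = 97.833653
W → negative

75.86712, -97.83365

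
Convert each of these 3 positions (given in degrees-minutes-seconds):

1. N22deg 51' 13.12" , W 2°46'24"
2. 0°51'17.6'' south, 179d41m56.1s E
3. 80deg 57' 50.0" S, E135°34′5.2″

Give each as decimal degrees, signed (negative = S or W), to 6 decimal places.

1. 22.853644, -2.773333
2. -0.854889, 179.698917
3. -80.963889, 135.568111

Point 1:
  Lat: 22 + 51/60 + 13.12/3600 = 22.8536444
  N → positive
  Longitude: 46′ + 24″ = 46.40000′; 2 + 46.40000/60 = 2.7733333
  W ⇒ negate
Point 2:
  Lat: 0 + 51/60 + 17.6/3600 = 0.8548889
  S ⇒ negate
  Lon: 179 + 41/60 + 56.1/3600 = 179.6989167
  E → positive
Point 3:
  Latitude: 57′ + 50″ = 57.83333′; 80 + 57.83333/60 = 80.9638889
  S → negative
  Longitude: 135 + 34/60 + 5.2/3600 = 135.5681111
  E → positive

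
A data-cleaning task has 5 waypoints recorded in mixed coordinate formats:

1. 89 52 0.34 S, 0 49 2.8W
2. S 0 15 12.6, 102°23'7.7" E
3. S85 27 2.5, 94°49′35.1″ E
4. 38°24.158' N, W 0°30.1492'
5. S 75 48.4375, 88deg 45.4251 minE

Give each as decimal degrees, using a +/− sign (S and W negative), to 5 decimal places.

Point 1:
  φ: 89° + 52/60 + 0.34/3600 = 89 + 0.866667 + 0.000094 = 89.866761
  S → negative
  Lon: 0 + 49/60 + 2.8/3600 = 0.817444
  W ⇒ negate
Point 2:
  Lat: 0 + 15/60 + 12.6/3600 = 0.253500
  hemisphere S, so the sign is −
  Lon: 102 + 23/60 + 7.7/3600 = 102.385472
  E → positive
Point 3:
  Lat: 85 + 27/60 + 2.5/3600 = 85.450694
  S ⇒ negate
  Longitude: 94° + 49/60 + 35.1/3600 = 94 + 0.816667 + 0.009750 = 94.826417
  E → positive
Point 4:
  Lat: 24.158′ = 0.402633°; total 38.402633
  N ⇒ keep positive
  λ: 0 + 30.1492/60 = 0.502487
  hemisphere W, so the sign is −
Point 5:
  φ: 48.4375′ = 0.807292°; total 75.807292
  S → negative
  λ: 88 + 45.4251/60 = 88.757085
  E ⇒ keep positive

1. -89.86676, -0.81744
2. -0.25350, 102.38547
3. -85.45069, 94.82642
4. 38.40263, -0.50249
5. -75.80729, 88.75709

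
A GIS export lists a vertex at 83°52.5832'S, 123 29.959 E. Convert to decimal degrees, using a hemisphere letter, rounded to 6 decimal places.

83.876387° S, 123.499317° E

Latitude: 52.5832′ = 0.876387°; total 83.8763867
Longitude: 123 + 29.959/60 = 123.4993167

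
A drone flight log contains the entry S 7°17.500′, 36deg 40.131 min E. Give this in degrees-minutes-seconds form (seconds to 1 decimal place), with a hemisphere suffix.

7°17′30.0″ S, 36°40′7.9″ E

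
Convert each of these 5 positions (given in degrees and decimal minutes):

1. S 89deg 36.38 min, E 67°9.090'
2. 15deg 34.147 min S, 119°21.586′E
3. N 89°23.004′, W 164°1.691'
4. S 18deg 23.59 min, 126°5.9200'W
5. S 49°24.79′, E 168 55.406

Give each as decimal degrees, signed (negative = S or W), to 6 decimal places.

1. -89.606333, 67.151500
2. -15.569117, 119.359767
3. 89.383400, -164.028183
4. -18.393167, -126.098667
5. -49.413167, 168.923433

Point 1:
  φ: 36.38′ = 0.606333°; total 89.6063333
  S ⇒ negate
  Lon: 9.09′ = 0.151500°; total 67.1515000
  E → positive
Point 2:
  φ: 34.147′ = 0.569117°; total 15.5691167
  hemisphere S, so the sign is −
  Lon: 119 + 21.586/60 = 119.3597667
  E → positive
Point 3:
  Latitude: 23.004′ = 0.383400°; total 89.3834000
  N → positive
  λ: 1.691′ = 0.028183°; total 164.0281833
  W → negative
Point 4:
  φ: 18 + 23.59/60 = 18.3931667
  hemisphere S, so the sign is −
  λ: 5.92′ = 0.098667°; total 126.0986667
  W ⇒ negate
Point 5:
  φ: 49 + 24.79/60 = 49.4131667
  S ⇒ negate
  Longitude: 168 + 55.406/60 = 168.9234333
  E ⇒ keep positive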